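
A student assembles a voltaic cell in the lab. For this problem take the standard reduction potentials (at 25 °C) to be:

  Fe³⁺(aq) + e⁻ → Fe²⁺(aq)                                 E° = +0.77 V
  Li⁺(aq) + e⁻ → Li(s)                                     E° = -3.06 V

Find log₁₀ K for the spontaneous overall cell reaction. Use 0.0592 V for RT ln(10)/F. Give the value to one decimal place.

Cathode: Fe³⁺/Fe²⁺; anode: Li⁺/Li. E°cell = +3.83 V, n = 1.
log K = nE°cell / 0.0592 = (1)(+3.83) / 0.0592 = 64.7.

64.7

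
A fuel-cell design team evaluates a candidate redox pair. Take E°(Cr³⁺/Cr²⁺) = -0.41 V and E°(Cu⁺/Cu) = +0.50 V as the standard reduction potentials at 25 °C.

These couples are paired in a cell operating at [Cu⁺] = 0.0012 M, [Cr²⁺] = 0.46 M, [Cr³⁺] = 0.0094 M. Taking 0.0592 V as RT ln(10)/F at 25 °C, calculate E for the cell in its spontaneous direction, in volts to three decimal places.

+0.837 V

Cu⁺/Cu is the cathode (higher E°), Cr³⁺/Cr²⁺ the anode: E°cell = +0.50 − (-0.41) = +0.91 V, n = 1.
Overall: Cu⁺(aq) + Cr²⁺(aq) → Cu(s) + Cr³⁺(aq)
Q = [Cr³⁺] / ([Cu⁺]·[Cr²⁺]); log Q = 1.231.
E = E° − (0.0592/n) log Q = +0.91 − (0.0592/1)(1.231) = +0.837 V.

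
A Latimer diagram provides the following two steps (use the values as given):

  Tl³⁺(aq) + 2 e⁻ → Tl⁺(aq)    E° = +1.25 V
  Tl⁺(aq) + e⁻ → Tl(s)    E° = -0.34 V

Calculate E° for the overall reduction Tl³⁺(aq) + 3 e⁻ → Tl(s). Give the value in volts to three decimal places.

Standard free energies of sequential steps add: ΔG°₃ = ΔG°₁ + ΔG°₂, so n₃E°₃ = n₁E°₁ + n₂E°₂.
E°₃ = (2×+1.25 + 1×-0.34) / 3 = (+2.160) / 3 = +0.720 V.

+0.720 V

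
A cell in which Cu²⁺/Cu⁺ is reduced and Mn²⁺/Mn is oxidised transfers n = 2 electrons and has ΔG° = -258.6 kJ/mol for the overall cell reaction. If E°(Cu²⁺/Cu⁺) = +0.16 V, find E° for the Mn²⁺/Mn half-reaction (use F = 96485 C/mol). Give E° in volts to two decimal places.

-1.18 V

E°cell = −ΔG°/(nF) = −(-258.6×10³)/((2)(96485)) = +1.340 V.
Since Cu²⁺/Cu⁺ is the cathode and Mn²⁺/Mn the anode, E°cell = E°(Cu²⁺/Cu⁺) − E°(Mn²⁺/Mn).
So E°(Mn²⁺/Mn) = E°(Cu²⁺/Cu⁺) − E°cell = (+0.16) − (+1.340) = -1.18 V.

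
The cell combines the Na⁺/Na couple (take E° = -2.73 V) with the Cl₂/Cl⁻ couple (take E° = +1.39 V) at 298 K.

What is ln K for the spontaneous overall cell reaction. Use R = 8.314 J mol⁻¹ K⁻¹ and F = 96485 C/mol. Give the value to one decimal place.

320.9

Cathode: Cl₂/Cl⁻; anode: Na⁺/Na. E°cell = (+1.39) − (-2.73) = +4.12 V, with n = 2.
ΔG° = −nFE° = −RT ln K, so ln K = nFE°/(RT) = (2)(96485)(+4.12) / ((8.314)(298)) = 320.893.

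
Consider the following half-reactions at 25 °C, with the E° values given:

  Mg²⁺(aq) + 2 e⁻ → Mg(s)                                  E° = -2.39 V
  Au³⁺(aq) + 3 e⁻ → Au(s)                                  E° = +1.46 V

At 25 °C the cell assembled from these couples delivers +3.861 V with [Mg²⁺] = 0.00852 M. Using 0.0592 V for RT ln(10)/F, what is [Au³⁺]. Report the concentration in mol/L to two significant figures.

0.0028 M

Au³⁺/Au is the cathode, Mg²⁺/Mg the anode: E°cell = +3.85 V, n = 6.
Overall reaction: 2 Au³⁺(aq) + 3 Mg(s) → 2 Au(s) + 3 Mg²⁺(aq); Q = [Mg²⁺]^3/[Au³⁺]^2.
From E = E° − (0.0592/n) log Q: log Q = (E° − E)·n/0.0592 = (+3.85 − (+3.861))·6/0.0592 = -1.1149.
So 2·log[Au³⁺] = 3·log(0.00852) − log Q = -6.2087 − (-1.1149) = -5.0938; log[Au³⁺] = -5.0938 / 2 = -2.5469; [Au³⁺] = 10^(-2.5469) ≈ 0.0028 M.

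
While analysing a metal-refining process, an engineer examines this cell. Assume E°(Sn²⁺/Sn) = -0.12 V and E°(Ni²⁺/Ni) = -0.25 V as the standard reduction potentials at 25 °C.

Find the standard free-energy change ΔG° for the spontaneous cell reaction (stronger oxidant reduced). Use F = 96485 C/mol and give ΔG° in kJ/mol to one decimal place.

-25.1 kJ/mol

Sn²⁺/Sn (E° = -0.12 V) is the cathode; Ni²⁺/Ni (E° = -0.25 V) is the anode, so E°cell = +0.13 V.
Balancing electrons gives n = 2 (lcm of 2 and 2).
ΔG° = −nFE° = −(2)(96485)(+0.13) = -25,086 J = -25.1 kJ/mol.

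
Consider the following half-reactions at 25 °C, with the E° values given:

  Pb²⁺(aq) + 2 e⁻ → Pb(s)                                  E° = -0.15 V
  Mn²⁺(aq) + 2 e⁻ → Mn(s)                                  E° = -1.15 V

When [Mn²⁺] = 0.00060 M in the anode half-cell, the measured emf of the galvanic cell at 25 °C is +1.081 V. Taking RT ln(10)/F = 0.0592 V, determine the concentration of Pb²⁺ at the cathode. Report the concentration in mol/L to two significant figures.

0.33 M

Pb²⁺/Pb is the cathode, Mn²⁺/Mn the anode: E°cell = +1.00 V, n = 2.
Overall reaction: Pb²⁺(aq) + Mn(s) → Pb(s) + Mn²⁺(aq); Q = [Mn²⁺]^1/[Pb²⁺]^1.
From E = E° − (0.0592/n) log Q: log Q = (E° − E)·n/0.0592 = (+1.00 − (+1.081))·2/0.0592 = -2.7365.
So 1·log[Pb²⁺] = 1·log(0.0006) − log Q = -3.2218 − (-2.7365) = -0.4853; [Pb²⁺] = 10^(-0.4853) ≈ 0.33 M.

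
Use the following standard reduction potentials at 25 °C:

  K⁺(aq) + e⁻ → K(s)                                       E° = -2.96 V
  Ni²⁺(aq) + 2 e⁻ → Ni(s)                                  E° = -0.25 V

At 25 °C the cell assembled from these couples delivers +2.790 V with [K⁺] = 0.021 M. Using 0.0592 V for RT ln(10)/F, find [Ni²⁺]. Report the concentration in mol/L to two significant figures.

0.22 M

Ni²⁺/Ni is the cathode, K⁺/K the anode: E°cell = +2.71 V, n = 2.
Overall reaction: Ni²⁺(aq) + 2 K(s) → Ni(s) + 2 K⁺(aq); Q = [K⁺]^2/[Ni²⁺]^1.
From E = E° − (0.0592/n) log Q: log Q = (E° − E)·n/0.0592 = (+2.71 − (+2.790))·2/0.0592 = -2.7027.
So 1·log[Ni²⁺] = 2·log(0.021) − log Q = -3.3556 − (-2.7027) = -0.6529; [Ni²⁺] = 10^(-0.6529) ≈ 0.22 M.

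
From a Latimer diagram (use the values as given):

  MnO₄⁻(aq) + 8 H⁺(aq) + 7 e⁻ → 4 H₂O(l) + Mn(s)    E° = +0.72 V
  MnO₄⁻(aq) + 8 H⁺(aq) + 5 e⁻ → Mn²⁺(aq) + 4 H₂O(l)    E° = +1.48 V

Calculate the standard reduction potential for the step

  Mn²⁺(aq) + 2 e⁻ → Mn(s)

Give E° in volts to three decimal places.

Sequential free energies add, so n₃E°₃ = n₁E°₁ + n₂E°₂.
With n₃ = 7, and the known step contributing 5×(+1.48) V, the unknown satisfies 2·E° = 7×(+0.72) − 5×(+1.48) = -2.360.
E° = -2.360 / 2 = -1.180 V.

-1.180 V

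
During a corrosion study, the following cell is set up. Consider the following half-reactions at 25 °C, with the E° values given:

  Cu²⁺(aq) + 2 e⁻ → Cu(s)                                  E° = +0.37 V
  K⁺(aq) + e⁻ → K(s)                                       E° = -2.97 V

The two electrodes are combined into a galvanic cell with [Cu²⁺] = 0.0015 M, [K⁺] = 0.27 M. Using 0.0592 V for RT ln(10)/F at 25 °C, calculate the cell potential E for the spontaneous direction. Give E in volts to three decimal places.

Cu²⁺/Cu is the cathode (higher E°), K⁺/K the anode: E°cell = +0.37 − (-2.97) = +3.34 V, n = 2.
Overall: Cu²⁺(aq) + 2 K(s) → Cu(s) + 2 K⁺(aq)
Q = [K⁺]^2 / ([Cu²⁺]); log Q = 1.687.
E = E° − (0.0592/n) log Q = +3.34 − (0.0592/2)(1.687) = +3.290 V.

+3.290 V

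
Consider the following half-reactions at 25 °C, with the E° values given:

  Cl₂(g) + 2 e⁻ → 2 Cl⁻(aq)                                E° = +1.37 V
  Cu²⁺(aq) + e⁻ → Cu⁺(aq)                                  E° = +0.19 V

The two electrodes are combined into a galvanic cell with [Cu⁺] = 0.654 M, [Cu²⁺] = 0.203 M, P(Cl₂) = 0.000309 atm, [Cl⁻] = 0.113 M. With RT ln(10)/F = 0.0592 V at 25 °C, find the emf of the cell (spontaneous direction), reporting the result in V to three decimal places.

+1.162 V

Cl₂/Cl⁻ is the cathode (higher E°), Cu²⁺/Cu⁺ the anode: E°cell = +1.37 − (+0.19) = +1.18 V, n = 2.
Overall: Cl₂(g) + 2 Cu⁺(aq) → 2 Cl⁻(aq) + 2 Cu²⁺(aq)
Q = [Cl⁻]^2·[Cu²⁺]^2 / (P(Cl₂)·[Cu⁺]^2); log Q = 0.600.
E = E° − (0.0592/n) log Q = +1.18 − (0.0592/2)(0.600) = +1.162 V.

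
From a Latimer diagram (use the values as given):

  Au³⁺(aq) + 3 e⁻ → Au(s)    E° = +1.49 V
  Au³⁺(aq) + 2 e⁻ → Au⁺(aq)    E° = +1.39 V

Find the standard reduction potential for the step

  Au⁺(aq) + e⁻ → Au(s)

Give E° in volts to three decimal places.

+1.690 V

Sequential free energies add, so n₃E°₃ = n₁E°₁ + n₂E°₂.
With n₃ = 3, and the known step contributing 2×(+1.39) V, the unknown satisfies 1·E° = 3×(+1.49) − 2×(+1.39) = +1.690.
E° = +1.690 / 1 = +1.690 V.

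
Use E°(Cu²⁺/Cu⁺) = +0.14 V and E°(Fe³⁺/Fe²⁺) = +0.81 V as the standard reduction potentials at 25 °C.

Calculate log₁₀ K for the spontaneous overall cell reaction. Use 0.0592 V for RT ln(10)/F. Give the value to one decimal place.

Cathode: Fe³⁺/Fe²⁺; anode: Cu²⁺/Cu⁺. E°cell = +0.67 V, n = 1.
log K = nE°cell / 0.0592 = (1)(+0.67) / 0.0592 = 11.3.

11.3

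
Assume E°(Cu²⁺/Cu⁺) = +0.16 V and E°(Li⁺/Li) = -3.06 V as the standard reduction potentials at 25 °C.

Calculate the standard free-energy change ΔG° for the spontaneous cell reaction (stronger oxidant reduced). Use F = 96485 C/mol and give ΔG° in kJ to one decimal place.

Cu²⁺/Cu⁺ (E° = +0.16 V) is the cathode; Li⁺/Li (E° = -3.06 V) is the anode, so E°cell = +3.22 V.
Balancing electrons gives n = 1 (lcm of 1 and 1).
ΔG° = −nFE° = −(1)(96485)(+3.22) = -310,682 J = -310.7 kJ.

-310.7 kJ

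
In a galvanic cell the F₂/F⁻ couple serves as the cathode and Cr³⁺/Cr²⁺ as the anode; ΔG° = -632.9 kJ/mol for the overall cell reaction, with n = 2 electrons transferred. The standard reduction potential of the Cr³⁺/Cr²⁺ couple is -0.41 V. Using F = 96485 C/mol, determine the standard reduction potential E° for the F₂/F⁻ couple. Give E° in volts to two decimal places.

E°cell = −ΔG°/(nF) = −(-632.9×10³)/((2)(96485)) = +3.280 V.
Since F₂/F⁻ is the cathode and Cr³⁺/Cr²⁺ the anode, E°cell = E°(F₂/F⁻) − E°(Cr³⁺/Cr²⁺).
So E°(F₂/F⁻) = E°cell + E°(Cr³⁺/Cr²⁺) = +3.280 + (-0.41) = +2.87 V.

+2.87 V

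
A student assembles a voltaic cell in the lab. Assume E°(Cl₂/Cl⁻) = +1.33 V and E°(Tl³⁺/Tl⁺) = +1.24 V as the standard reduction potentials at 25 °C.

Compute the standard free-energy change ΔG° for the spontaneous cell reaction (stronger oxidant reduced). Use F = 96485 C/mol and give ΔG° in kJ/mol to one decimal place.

Cl₂/Cl⁻ (E° = +1.33 V) is the cathode; Tl³⁺/Tl⁺ (E° = +1.24 V) is the anode, so E°cell = +0.09 V.
Balancing electrons gives n = 2 (lcm of 2 and 2).
ΔG° = −nFE° = −(2)(96485)(+0.09) = -17,367 J = -17.4 kJ/mol.

-17.4 kJ/mol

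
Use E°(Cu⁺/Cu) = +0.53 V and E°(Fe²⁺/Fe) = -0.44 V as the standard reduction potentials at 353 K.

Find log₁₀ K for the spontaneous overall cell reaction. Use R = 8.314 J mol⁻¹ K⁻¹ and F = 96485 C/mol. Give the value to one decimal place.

27.7

Cathode: Cu⁺/Cu; anode: Fe²⁺/Fe. E°cell = (+0.53) − (-0.44) = +0.97 V, with n = 2.
ΔG° = −nFE° = −RT ln K, so ln K = nFE°/(RT) = (2)(96485)(+0.97) / ((8.314)(353)) = 63.779.
log₁₀ K = 63.779 / ln 10 = 27.7.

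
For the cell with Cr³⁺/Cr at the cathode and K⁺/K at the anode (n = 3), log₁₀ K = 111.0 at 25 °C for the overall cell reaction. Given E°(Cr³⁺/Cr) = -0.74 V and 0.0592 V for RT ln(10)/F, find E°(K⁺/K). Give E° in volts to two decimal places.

-2.93 V

E°cell = (0.0592/n)·log K = (0.0592/3)(111.0) = +2.190 V.
Since Cr³⁺/Cr is the cathode and K⁺/K the anode, E°cell = E°(Cr³⁺/Cr) − E°(K⁺/K).
So E°(K⁺/K) = E°(Cr³⁺/Cr) − E°cell = (-0.74) − (+2.190) = -2.93 V.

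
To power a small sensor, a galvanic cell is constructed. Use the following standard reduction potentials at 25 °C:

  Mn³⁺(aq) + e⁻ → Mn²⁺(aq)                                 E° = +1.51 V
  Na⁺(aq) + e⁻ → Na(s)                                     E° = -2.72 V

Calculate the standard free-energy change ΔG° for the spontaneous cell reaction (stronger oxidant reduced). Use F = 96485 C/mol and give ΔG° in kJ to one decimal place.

-408.1 kJ

Mn³⁺/Mn²⁺ (E° = +1.51 V) is the cathode; Na⁺/Na (E° = -2.72 V) is the anode, so E°cell = +4.23 V.
Balancing electrons gives n = 1 (lcm of 1 and 1).
ΔG° = −nFE° = −(1)(96485)(+4.23) = -408,132 J = -408.1 kJ.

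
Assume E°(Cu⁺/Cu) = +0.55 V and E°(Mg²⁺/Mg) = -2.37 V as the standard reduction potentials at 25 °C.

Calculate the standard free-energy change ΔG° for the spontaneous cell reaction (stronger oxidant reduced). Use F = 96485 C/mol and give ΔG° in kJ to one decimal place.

-563.5 kJ

Cu⁺/Cu (E° = +0.55 V) is the cathode; Mg²⁺/Mg (E° = -2.37 V) is the anode, so E°cell = +2.92 V.
Balancing electrons gives n = 2 (lcm of 1 and 2).
ΔG° = −nFE° = −(2)(96485)(+2.92) = -563,472 J = -563.5 kJ.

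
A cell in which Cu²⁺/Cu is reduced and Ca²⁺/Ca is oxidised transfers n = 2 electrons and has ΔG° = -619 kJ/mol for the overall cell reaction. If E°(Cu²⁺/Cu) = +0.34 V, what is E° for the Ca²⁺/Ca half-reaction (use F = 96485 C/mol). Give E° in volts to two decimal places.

E°cell = −ΔG°/(nF) = −(-619×10³)/((2)(96485)) = +3.208 V.
Since Cu²⁺/Cu is the cathode and Ca²⁺/Ca the anode, E°cell = E°(Cu²⁺/Cu) − E°(Ca²⁺/Ca).
So E°(Ca²⁺/Ca) = E°(Cu²⁺/Cu) − E°cell = (+0.34) − (+3.208) = -2.87 V.

-2.87 V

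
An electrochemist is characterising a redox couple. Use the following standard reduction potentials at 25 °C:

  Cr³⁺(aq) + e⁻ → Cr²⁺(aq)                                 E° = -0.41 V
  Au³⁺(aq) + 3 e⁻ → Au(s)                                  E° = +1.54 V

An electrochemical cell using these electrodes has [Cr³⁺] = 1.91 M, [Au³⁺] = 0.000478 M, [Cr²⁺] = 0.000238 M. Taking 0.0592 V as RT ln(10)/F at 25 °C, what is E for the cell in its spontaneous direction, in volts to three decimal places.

Au³⁺/Au is the cathode (higher E°), Cr³⁺/Cr²⁺ the anode: E°cell = +1.54 − (-0.41) = +1.95 V, n = 3.
Overall: Au³⁺(aq) + 3 Cr²⁺(aq) → Au(s) + 3 Cr³⁺(aq)
Q = [Cr³⁺]^3 / ([Au³⁺]·[Cr²⁺]^3); log Q = 15.034.
E = E° − (0.0592/n) log Q = +1.95 − (0.0592/3)(15.034) = +1.653 V.

+1.653 V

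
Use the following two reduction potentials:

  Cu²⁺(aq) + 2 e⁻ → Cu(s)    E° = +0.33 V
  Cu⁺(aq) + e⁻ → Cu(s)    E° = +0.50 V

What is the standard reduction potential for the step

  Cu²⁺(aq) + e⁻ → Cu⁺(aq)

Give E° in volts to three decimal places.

+0.160 V

Sequential free energies add, so n₃E°₃ = n₁E°₁ + n₂E°₂.
With n₃ = 2, and the known step contributing 1×(+0.50) V, the unknown satisfies 1·E° = 2×(+0.33) − 1×(+0.50) = +0.160.
E° = +0.160 / 1 = +0.160 V.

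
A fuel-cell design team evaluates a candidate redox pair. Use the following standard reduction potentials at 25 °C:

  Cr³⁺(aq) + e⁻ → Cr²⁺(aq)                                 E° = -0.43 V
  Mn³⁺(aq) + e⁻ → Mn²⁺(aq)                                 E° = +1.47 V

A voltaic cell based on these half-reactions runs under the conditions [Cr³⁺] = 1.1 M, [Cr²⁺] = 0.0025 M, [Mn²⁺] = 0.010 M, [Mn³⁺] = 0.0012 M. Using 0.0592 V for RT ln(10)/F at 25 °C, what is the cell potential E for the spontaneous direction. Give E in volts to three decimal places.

Mn³⁺/Mn²⁺ is the cathode (higher E°), Cr³⁺/Cr²⁺ the anode: E°cell = +1.47 − (-0.43) = +1.90 V, n = 1.
Overall: Mn³⁺(aq) + Cr²⁺(aq) → Mn²⁺(aq) + Cr³⁺(aq)
Q = [Mn²⁺]·[Cr³⁺] / ([Mn³⁺]·[Cr²⁺]); log Q = 3.564.
E = E° − (0.0592/n) log Q = +1.90 − (0.0592/1)(3.564) = +1.689 V.

+1.689 V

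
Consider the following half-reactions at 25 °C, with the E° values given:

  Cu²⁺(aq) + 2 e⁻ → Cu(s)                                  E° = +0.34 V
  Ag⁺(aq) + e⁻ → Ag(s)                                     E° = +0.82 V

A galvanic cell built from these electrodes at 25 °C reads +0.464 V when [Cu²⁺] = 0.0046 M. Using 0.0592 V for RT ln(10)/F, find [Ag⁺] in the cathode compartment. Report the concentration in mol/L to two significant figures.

Ag⁺/Ag is the cathode, Cu²⁺/Cu the anode: E°cell = +0.48 V, n = 2.
Overall reaction: 2 Ag⁺(aq) + Cu(s) → 2 Ag(s) + Cu²⁺(aq); Q = [Cu²⁺]^1/[Ag⁺]^2.
From E = E° − (0.0592/n) log Q: log Q = (E° − E)·n/0.0592 = (+0.48 − (+0.464))·2/0.0592 = 0.5405.
So 2·log[Ag⁺] = 1·log(0.0046) − log Q = -2.3372 − (0.5405) = -2.8777; log[Ag⁺] = -2.8777 / 2 = -1.4388; [Ag⁺] = 10^(-1.4388) ≈ 0.036 M.

0.036 M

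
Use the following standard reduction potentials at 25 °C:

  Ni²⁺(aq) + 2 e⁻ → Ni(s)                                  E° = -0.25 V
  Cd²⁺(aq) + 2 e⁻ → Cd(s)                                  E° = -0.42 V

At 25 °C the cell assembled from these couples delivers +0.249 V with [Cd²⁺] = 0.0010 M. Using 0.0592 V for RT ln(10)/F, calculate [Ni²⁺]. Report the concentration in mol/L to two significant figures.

0.47 M

Ni²⁺/Ni is the cathode, Cd²⁺/Cd the anode: E°cell = +0.17 V, n = 2.
Overall reaction: Ni²⁺(aq) + Cd(s) → Ni(s) + Cd²⁺(aq); Q = [Cd²⁺]^1/[Ni²⁺]^1.
From E = E° − (0.0592/n) log Q: log Q = (E° − E)·n/0.0592 = (+0.17 − (+0.249))·2/0.0592 = -2.6689.
So 1·log[Ni²⁺] = 1·log(0.001) − log Q = -3.0000 − (-2.6689) = -0.3311; [Ni²⁺] = 10^(-0.3311) ≈ 0.47 M.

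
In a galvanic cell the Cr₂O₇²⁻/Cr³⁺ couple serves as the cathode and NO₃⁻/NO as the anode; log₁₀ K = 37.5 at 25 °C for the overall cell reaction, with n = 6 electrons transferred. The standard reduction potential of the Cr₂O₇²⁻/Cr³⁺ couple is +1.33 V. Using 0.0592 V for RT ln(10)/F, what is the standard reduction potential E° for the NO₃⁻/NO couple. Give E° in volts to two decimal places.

+0.96 V

E°cell = (0.0592/n)·log K = (0.0592/6)(37.5) = +0.370 V.
Since Cr₂O₇²⁻/Cr³⁺ is the cathode and NO₃⁻/NO the anode, E°cell = E°(Cr₂O₇²⁻/Cr³⁺) − E°(NO₃⁻/NO).
So E°(NO₃⁻/NO) = E°(Cr₂O₇²⁻/Cr³⁺) − E°cell = (+1.33) − (+0.370) = +0.96 V.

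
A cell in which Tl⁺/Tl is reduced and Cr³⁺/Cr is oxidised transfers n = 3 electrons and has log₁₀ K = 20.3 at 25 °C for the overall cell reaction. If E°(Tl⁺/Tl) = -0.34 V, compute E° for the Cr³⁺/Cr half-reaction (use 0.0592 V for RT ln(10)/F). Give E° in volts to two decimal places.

-0.74 V

E°cell = (0.0592/n)·log K = (0.0592/3)(20.3) = +0.401 V.
Since Tl⁺/Tl is the cathode and Cr³⁺/Cr the anode, E°cell = E°(Tl⁺/Tl) − E°(Cr³⁺/Cr).
So E°(Cr³⁺/Cr) = E°(Tl⁺/Tl) − E°cell = (-0.34) − (+0.401) = -0.74 V.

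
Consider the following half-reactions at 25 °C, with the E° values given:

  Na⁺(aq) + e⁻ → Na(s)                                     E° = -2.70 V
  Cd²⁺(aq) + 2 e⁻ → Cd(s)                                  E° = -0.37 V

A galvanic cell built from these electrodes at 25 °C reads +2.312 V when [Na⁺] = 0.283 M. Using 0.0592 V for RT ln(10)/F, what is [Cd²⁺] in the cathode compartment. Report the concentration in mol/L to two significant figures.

0.020 M

Cd²⁺/Cd is the cathode, Na⁺/Na the anode: E°cell = +2.33 V, n = 2.
Overall reaction: Cd²⁺(aq) + 2 Na(s) → Cd(s) + 2 Na⁺(aq); Q = [Na⁺]^2/[Cd²⁺]^1.
From E = E° − (0.0592/n) log Q: log Q = (E° − E)·n/0.0592 = (+2.33 − (+2.312))·2/0.0592 = 0.6081.
So 1·log[Cd²⁺] = 2·log(0.283) − log Q = -1.0964 − (0.6081) = -1.7045; [Cd²⁺] = 10^(-1.7045) ≈ 0.020 M.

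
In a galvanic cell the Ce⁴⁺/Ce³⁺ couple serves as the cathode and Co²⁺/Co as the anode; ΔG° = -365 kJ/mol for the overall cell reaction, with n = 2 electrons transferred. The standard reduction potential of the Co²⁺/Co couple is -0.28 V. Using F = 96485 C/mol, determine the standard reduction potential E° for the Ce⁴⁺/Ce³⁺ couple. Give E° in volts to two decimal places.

E°cell = −ΔG°/(nF) = −(-365×10³)/((2)(96485)) = +1.891 V.
Since Ce⁴⁺/Ce³⁺ is the cathode and Co²⁺/Co the anode, E°cell = E°(Ce⁴⁺/Ce³⁺) − E°(Co²⁺/Co).
So E°(Ce⁴⁺/Ce³⁺) = E°cell + E°(Co²⁺/Co) = +1.891 + (-0.28) = +1.61 V.

+1.61 V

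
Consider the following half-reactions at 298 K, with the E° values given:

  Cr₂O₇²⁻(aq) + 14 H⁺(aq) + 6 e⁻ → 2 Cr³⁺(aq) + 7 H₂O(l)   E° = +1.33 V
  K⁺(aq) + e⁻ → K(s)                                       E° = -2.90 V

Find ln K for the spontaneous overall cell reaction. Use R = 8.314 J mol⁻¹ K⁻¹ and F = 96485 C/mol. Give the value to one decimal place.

988.4

Cathode: Cr₂O₇²⁻/Cr³⁺; anode: K⁺/K. E°cell = (+1.33) − (-2.90) = +4.23 V, with n = 6.
ΔG° = −nFE° = −RT ln K, so ln K = nFE°/(RT) = (6)(96485)(+4.23) / ((8.314)(298)) = 988.383.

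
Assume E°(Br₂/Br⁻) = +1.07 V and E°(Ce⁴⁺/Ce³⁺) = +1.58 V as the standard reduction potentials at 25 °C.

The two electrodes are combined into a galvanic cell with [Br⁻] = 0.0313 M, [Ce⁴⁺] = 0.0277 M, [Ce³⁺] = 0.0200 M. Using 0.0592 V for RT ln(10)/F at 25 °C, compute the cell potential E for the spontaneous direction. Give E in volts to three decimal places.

+0.429 V

Ce⁴⁺/Ce³⁺ is the cathode (higher E°), Br₂/Br⁻ the anode: E°cell = +1.58 − (+1.07) = +0.51 V, n = 2.
Overall: 2 Ce⁴⁺(aq) + 2 Br⁻(aq) → 2 Ce³⁺(aq) + Br₂(l)
Q = [Ce³⁺]^2 / ([Ce⁴⁺]^2·[Br⁻]^2); log Q = 2.726.
E = E° − (0.0592/n) log Q = +0.51 − (0.0592/2)(2.726) = +0.429 V.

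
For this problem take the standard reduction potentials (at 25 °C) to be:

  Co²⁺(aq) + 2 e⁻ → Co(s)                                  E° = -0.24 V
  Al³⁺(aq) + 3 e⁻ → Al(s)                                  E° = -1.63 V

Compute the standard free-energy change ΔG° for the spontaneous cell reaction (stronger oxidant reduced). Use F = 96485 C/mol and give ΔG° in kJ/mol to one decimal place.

Co²⁺/Co (E° = -0.24 V) is the cathode; Al³⁺/Al (E° = -1.63 V) is the anode, so E°cell = +1.39 V.
Balancing electrons gives n = 6 (lcm of 2 and 3).
ΔG° = −nFE° = −(6)(96485)(+1.39) = -804,685 J = -804.7 kJ/mol.

-804.7 kJ/mol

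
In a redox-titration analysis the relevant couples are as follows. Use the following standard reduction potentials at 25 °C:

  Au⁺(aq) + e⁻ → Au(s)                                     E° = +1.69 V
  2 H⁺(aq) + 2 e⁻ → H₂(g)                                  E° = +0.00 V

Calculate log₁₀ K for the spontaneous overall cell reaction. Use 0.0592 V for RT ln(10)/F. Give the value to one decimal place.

57.1

Cathode: Au⁺/Au; anode: H⁺/H₂. E°cell = +1.69 V, n = 2.
log K = nE°cell / 0.0592 = (2)(+1.69) / 0.0592 = 57.1.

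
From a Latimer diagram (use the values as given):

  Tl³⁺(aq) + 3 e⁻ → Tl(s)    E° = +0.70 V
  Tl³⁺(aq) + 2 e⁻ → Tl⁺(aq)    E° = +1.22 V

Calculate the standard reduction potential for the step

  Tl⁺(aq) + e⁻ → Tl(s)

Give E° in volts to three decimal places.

Sequential free energies add, so n₃E°₃ = n₁E°₁ + n₂E°₂.
With n₃ = 3, and the known step contributing 2×(+1.22) V, the unknown satisfies 1·E° = 3×(+0.70) − 2×(+1.22) = -0.340.
E° = -0.340 / 1 = -0.340 V.

-0.340 V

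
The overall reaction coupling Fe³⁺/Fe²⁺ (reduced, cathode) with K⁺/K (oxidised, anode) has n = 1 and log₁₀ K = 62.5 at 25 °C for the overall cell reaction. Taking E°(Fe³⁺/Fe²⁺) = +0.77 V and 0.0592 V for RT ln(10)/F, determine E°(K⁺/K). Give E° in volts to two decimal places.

-2.93 V

E°cell = (0.0592/n)·log K = (0.0592/1)(62.5) = +3.700 V.
Since Fe³⁺/Fe²⁺ is the cathode and K⁺/K the anode, E°cell = E°(Fe³⁺/Fe²⁺) − E°(K⁺/K).
So E°(K⁺/K) = E°(Fe³⁺/Fe²⁺) − E°cell = (+0.77) − (+3.700) = -2.93 V.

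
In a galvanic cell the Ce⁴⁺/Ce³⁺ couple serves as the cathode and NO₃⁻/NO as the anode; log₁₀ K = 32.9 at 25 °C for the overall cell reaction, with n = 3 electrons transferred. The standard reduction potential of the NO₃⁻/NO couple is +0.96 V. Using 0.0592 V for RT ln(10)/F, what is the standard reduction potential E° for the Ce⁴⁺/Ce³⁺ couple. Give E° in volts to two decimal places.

E°cell = (0.0592/n)·log K = (0.0592/3)(32.9) = +0.649 V.
Since Ce⁴⁺/Ce³⁺ is the cathode and NO₃⁻/NO the anode, E°cell = E°(Ce⁴⁺/Ce³⁺) − E°(NO₃⁻/NO).
So E°(Ce⁴⁺/Ce³⁺) = E°cell + E°(NO₃⁻/NO) = +0.649 + (+0.96) = +1.61 V.

+1.61 V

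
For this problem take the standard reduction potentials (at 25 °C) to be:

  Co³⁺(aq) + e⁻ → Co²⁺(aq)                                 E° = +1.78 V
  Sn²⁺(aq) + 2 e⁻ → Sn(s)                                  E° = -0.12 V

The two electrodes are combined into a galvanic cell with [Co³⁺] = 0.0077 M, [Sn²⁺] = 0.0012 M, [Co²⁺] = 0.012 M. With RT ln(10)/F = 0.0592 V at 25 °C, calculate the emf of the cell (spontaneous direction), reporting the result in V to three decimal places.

Co³⁺/Co²⁺ is the cathode (higher E°), Sn²⁺/Sn the anode: E°cell = +1.78 − (-0.12) = +1.90 V, n = 2.
Overall: 2 Co³⁺(aq) + Sn(s) → 2 Co²⁺(aq) + Sn²⁺(aq)
Q = [Co²⁺]^2·[Sn²⁺] / ([Co³⁺]^2); log Q = -2.535.
E = E° − (0.0592/n) log Q = +1.90 − (0.0592/2)(-2.535) = +1.975 V.

+1.975 V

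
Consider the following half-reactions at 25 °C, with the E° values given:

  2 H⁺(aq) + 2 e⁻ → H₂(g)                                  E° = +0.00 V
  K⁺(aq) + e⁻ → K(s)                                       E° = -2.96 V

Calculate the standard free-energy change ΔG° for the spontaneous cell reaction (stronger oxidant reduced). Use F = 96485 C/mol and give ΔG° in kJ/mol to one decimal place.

-571.2 kJ/mol

H⁺/H₂ (E° = +0.00 V) is the cathode; K⁺/K (E° = -2.96 V) is the anode, so E°cell = +2.96 V.
Balancing electrons gives n = 2 (lcm of 2 and 1).
ΔG° = −nFE° = −(2)(96485)(+2.96) = -571,191 J = -571.2 kJ/mol.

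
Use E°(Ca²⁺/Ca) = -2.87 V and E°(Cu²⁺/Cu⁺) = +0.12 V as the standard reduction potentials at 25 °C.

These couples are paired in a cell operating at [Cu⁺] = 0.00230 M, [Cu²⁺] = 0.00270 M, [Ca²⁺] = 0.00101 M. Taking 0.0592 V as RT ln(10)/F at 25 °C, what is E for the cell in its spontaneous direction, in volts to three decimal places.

+3.083 V

Cu²⁺/Cu⁺ is the cathode (higher E°), Ca²⁺/Ca the anode: E°cell = +0.12 − (-2.87) = +2.99 V, n = 2.
Overall: 2 Cu²⁺(aq) + Ca(s) → 2 Cu⁺(aq) + Ca²⁺(aq)
Q = [Cu⁺]^2·[Ca²⁺] / ([Cu²⁺]^2); log Q = -3.135.
E = E° − (0.0592/n) log Q = +2.99 − (0.0592/2)(-3.135) = +3.083 V.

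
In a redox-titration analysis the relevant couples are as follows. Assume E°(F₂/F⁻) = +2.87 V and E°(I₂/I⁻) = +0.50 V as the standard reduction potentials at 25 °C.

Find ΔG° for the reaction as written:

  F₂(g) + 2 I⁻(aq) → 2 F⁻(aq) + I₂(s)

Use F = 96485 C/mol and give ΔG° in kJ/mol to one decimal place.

-457.3 kJ/mol

As written, F₂/F⁻ is reduced (cathode) and I₂/I⁻ is oxidised (anode), so E°cell = (+2.87) − (+0.50) = +2.37 V.
Balancing electrons gives n = 2.
ΔG° = −nFE° = −(2)(96485)(+2.37) = -457,339 J = -457.3 kJ/mol.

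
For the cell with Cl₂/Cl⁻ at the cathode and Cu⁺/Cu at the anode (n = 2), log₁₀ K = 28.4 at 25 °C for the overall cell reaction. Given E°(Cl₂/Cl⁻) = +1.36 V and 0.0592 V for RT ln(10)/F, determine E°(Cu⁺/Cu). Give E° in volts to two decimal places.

+0.52 V

E°cell = (0.0592/n)·log K = (0.0592/2)(28.4) = +0.841 V.
Since Cl₂/Cl⁻ is the cathode and Cu⁺/Cu the anode, E°cell = E°(Cl₂/Cl⁻) − E°(Cu⁺/Cu).
So E°(Cu⁺/Cu) = E°(Cl₂/Cl⁻) − E°cell = (+1.36) − (+0.841) = +0.52 V.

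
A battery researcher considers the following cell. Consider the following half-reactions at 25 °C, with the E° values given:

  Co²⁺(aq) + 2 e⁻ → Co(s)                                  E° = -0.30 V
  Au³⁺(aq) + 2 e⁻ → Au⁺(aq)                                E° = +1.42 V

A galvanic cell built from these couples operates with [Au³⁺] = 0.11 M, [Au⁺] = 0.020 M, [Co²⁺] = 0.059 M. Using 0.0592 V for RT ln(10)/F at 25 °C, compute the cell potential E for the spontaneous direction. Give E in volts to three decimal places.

Au³⁺/Au⁺ is the cathode (higher E°), Co²⁺/Co the anode: E°cell = +1.42 − (-0.30) = +1.72 V, n = 2.
Overall: Au³⁺(aq) + Co(s) → Au⁺(aq) + Co²⁺(aq)
Q = [Au⁺]·[Co²⁺] / ([Au³⁺]); log Q = -1.970.
E = E° − (0.0592/n) log Q = +1.72 − (0.0592/2)(-1.970) = +1.778 V.

+1.778 V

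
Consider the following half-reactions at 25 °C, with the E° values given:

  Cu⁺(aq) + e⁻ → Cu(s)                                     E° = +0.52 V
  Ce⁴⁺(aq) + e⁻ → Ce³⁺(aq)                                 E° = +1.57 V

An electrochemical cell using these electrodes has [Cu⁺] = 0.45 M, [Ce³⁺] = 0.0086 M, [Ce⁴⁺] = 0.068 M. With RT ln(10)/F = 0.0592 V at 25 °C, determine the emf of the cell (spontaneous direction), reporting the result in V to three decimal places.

Ce⁴⁺/Ce³⁺ is the cathode (higher E°), Cu⁺/Cu the anode: E°cell = +1.57 − (+0.52) = +1.05 V, n = 1.
Overall: Ce⁴⁺(aq) + Cu(s) → Ce³⁺(aq) + Cu⁺(aq)
Q = [Ce³⁺]·[Cu⁺] / ([Ce⁴⁺]); log Q = -1.245.
E = E° − (0.0592/n) log Q = +1.05 − (0.0592/1)(-1.245) = +1.124 V.

+1.124 V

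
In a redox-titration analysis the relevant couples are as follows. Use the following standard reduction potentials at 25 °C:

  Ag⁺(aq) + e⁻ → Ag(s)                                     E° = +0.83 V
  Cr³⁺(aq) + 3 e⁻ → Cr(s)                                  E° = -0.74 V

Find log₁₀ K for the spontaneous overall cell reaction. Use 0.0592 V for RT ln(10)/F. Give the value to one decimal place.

Cathode: Ag⁺/Ag; anode: Cr³⁺/Cr. E°cell = +1.57 V, n = 3.
log K = nE°cell / 0.0592 = (3)(+1.57) / 0.0592 = 79.6.

79.6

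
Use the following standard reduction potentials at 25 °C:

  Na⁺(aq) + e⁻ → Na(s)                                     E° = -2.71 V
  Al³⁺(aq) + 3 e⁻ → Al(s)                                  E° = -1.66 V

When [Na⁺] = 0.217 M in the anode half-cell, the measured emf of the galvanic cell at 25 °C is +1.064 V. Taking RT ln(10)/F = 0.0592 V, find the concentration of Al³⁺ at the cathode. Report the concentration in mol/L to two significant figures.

Al³⁺/Al is the cathode, Na⁺/Na the anode: E°cell = +1.05 V, n = 3.
Overall reaction: Al³⁺(aq) + 3 Na(s) → Al(s) + 3 Na⁺(aq); Q = [Na⁺]^3/[Al³⁺]^1.
From E = E° − (0.0592/n) log Q: log Q = (E° − E)·n/0.0592 = (+1.05 − (+1.064))·3/0.0592 = -0.7095.
So 1·log[Al³⁺] = 3·log(0.217) − log Q = -1.9906 − (-0.7095) = -1.2811; [Al³⁺] = 10^(-1.2811) ≈ 0.052 M.

0.052 M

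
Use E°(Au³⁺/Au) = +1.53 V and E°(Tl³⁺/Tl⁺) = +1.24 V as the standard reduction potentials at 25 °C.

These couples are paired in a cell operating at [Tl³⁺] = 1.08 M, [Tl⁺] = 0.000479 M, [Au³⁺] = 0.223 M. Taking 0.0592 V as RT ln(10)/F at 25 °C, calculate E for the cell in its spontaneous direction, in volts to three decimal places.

Au³⁺/Au is the cathode (higher E°), Tl³⁺/Tl⁺ the anode: E°cell = +1.53 − (+1.24) = +0.29 V, n = 6.
Overall: 2 Au³⁺(aq) + 3 Tl⁺(aq) → 2 Au(s) + 3 Tl³⁺(aq)
Q = [Tl³⁺]^3 / ([Au³⁺]^2·[Tl⁺]^3); log Q = 11.363.
E = E° − (0.0592/n) log Q = +0.29 − (0.0592/6)(11.363) = +0.178 V.

+0.178 V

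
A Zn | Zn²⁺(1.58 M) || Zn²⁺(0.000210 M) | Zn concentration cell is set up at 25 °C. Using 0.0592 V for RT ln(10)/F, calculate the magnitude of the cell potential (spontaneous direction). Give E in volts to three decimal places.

+0.115 V

For a concentration cell E°cell = 0. The 1.58 M side is the cathode (reduction is favoured where [Zn²⁺] is higher).
With n = 2, E = −(0.0592/2) log([Zn²⁺]ₐₙ/[Zn²⁺]꜀ₐₜ) = −(0.0592/2) log(0.00021/1.58) = −(0.0592/2)(-3.876) = +0.115 V.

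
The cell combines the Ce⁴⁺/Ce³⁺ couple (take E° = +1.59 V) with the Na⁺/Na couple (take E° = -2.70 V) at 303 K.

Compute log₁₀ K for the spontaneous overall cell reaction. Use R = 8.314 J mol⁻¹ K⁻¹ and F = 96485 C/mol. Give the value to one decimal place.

71.4

Cathode: Ce⁴⁺/Ce³⁺; anode: Na⁺/Na. E°cell = (+1.59) − (-2.70) = +4.29 V, with n = 1.
ΔG° = −nFE° = −RT ln K, so ln K = nFE°/(RT) = (1)(96485)(+4.29) / ((8.314)(303)) = 164.310.
log₁₀ K = 164.310 / ln 10 = 71.4.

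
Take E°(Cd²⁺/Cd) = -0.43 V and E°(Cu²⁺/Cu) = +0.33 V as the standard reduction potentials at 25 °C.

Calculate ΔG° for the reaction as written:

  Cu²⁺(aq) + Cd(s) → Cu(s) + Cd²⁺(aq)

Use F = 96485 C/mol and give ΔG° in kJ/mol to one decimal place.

-146.7 kJ/mol

As written, Cu²⁺/Cu is reduced (cathode) and Cd²⁺/Cd is oxidised (anode), so E°cell = (+0.33) − (-0.43) = +0.76 V.
Balancing electrons gives n = 2.
ΔG° = −nFE° = −(2)(96485)(+0.76) = -146,657 J = -146.7 kJ/mol.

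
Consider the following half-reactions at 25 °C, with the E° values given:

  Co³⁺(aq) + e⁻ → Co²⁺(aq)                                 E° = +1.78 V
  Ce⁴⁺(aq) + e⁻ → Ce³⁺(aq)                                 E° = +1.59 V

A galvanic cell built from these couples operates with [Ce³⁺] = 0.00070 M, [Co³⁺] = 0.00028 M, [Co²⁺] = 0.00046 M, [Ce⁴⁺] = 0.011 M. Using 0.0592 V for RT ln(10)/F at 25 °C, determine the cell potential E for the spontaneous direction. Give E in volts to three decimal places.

+0.106 V

Co³⁺/Co²⁺ is the cathode (higher E°), Ce⁴⁺/Ce³⁺ the anode: E°cell = +1.78 − (+1.59) = +0.19 V, n = 1.
Overall: Co³⁺(aq) + Ce³⁺(aq) → Co²⁺(aq) + Ce⁴⁺(aq)
Q = [Co²⁺]·[Ce⁴⁺] / ([Co³⁺]·[Ce³⁺]); log Q = 1.412.
E = E° − (0.0592/n) log Q = +0.19 − (0.0592/1)(1.412) = +0.106 V.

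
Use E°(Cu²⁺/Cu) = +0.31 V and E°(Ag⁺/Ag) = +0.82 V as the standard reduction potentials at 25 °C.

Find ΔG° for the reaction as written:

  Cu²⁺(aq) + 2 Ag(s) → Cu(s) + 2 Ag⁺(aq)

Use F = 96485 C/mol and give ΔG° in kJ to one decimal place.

As written, Cu²⁺/Cu is reduced (cathode) and Ag⁺/Ag is oxidised (anode), so E°cell = (+0.31) − (+0.82) = -0.51 V.
Balancing electrons gives n = 2.
ΔG° = −nFE° = −(2)(96485)(-0.51) = 98,415 J = +98.4 kJ.

+98.4 kJ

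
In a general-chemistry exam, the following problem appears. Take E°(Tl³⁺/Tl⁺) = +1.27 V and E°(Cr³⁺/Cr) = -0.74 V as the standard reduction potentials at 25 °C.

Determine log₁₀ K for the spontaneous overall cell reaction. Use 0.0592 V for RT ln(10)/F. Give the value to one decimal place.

Cathode: Tl³⁺/Tl⁺; anode: Cr³⁺/Cr. E°cell = +2.01 V, n = 6.
log K = nE°cell / 0.0592 = (6)(+2.01) / 0.0592 = 203.7.

203.7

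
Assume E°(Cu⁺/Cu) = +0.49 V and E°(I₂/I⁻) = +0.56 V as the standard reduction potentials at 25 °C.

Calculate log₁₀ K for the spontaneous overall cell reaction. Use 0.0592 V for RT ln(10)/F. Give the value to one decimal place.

2.4

Cathode: I₂/I⁻; anode: Cu⁺/Cu. E°cell = +0.07 V, n = 2.
log K = nE°cell / 0.0592 = (2)(+0.07) / 0.0592 = 2.4.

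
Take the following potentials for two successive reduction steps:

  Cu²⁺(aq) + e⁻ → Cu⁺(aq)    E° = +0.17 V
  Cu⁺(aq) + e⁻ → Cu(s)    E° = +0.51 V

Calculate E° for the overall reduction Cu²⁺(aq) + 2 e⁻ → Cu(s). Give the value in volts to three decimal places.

+0.340 V

Adding the free-energy changes (−nFE°) of the two steps gives −n₃FE°₃ = −n₁FE°₁ − n₂FE°₂.
E°₃ = (1×+0.17 + 1×+0.51) / 2 = (+0.680) / 2 = +0.340 V.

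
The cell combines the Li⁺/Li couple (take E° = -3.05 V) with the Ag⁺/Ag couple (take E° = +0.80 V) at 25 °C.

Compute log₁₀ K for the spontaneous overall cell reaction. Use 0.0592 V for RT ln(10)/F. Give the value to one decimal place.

Cathode: Ag⁺/Ag; anode: Li⁺/Li. E°cell = +3.85 V, n = 1.
log K = nE°cell / 0.0592 = (1)(+3.85) / 0.0592 = 65.0.

65.0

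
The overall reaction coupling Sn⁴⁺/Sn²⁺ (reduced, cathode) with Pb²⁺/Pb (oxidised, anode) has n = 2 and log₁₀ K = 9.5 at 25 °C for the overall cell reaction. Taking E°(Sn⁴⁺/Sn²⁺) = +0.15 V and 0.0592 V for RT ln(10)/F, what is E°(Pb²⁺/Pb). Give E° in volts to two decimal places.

-0.13 V

E°cell = (0.0592/n)·log K = (0.0592/2)(9.5) = +0.281 V.
Since Sn⁴⁺/Sn²⁺ is the cathode and Pb²⁺/Pb the anode, E°cell = E°(Sn⁴⁺/Sn²⁺) − E°(Pb²⁺/Pb).
So E°(Pb²⁺/Pb) = E°(Sn⁴⁺/Sn²⁺) − E°cell = (+0.15) − (+0.281) = -0.13 V.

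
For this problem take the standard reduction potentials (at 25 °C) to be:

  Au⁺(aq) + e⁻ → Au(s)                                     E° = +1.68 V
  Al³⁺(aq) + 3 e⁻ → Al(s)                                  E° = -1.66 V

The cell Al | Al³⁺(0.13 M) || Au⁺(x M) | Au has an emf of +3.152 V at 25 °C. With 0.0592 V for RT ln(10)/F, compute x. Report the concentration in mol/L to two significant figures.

0.00034 M

Au⁺/Au is the cathode, Al³⁺/Al the anode: E°cell = +3.34 V, n = 3.
Overall reaction: 3 Au⁺(aq) + Al(s) → 3 Au(s) + Al³⁺(aq); Q = [Al³⁺]^1/[Au⁺]^3.
From E = E° − (0.0592/n) log Q: log Q = (E° − E)·n/0.0592 = (+3.34 − (+3.152))·3/0.0592 = 9.5270.
So 3·log[Au⁺] = 1·log(0.13) − log Q = -0.8861 − (9.5270) = -10.4131; log[Au⁺] = -10.4131 / 3 = -3.4710; [Au⁺] = 10^(-3.4710) ≈ 0.00034 M.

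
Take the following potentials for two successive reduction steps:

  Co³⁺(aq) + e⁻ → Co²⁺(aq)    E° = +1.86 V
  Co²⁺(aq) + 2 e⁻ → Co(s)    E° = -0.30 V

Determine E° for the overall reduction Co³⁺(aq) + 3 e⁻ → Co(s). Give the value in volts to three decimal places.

Since ΔG° = −nFE° is additive over sequential reductions, n₃E°₃ = n₁E°₁ + n₂E°₂.
E°₃ = (1×+1.86 + 2×-0.30) / 3 = (+1.260) / 3 = +0.420 V.

+0.420 V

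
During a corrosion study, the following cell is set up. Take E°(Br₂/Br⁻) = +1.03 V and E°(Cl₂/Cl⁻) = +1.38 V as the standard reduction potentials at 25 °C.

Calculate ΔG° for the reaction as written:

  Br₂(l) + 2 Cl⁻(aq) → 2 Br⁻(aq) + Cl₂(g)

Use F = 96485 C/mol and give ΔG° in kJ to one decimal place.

As written, Br₂/Br⁻ is reduced (cathode) and Cl₂/Cl⁻ is oxidised (anode), so E°cell = (+1.03) − (+1.38) = -0.35 V.
Balancing electrons gives n = 2.
ΔG° = −nFE° = −(2)(96485)(-0.35) = 67,540 J = +67.5 kJ.

+67.5 kJ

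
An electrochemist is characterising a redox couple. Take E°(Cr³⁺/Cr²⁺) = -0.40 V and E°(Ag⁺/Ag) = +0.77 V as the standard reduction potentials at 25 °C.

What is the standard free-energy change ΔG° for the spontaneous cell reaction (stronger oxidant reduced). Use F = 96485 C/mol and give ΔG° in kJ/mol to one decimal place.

Ag⁺/Ag (E° = +0.77 V) is the cathode; Cr³⁺/Cr²⁺ (E° = -0.40 V) is the anode, so E°cell = +1.17 V.
Balancing electrons gives n = 1 (lcm of 1 and 1).
ΔG° = −nFE° = −(1)(96485)(+1.17) = -112,887 J = -112.9 kJ/mol.

-112.9 kJ/mol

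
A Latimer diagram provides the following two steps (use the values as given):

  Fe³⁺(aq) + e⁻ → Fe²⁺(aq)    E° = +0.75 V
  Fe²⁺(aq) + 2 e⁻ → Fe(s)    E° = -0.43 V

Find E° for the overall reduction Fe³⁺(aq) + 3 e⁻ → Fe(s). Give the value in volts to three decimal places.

Adding the free-energy changes (−nFE°) of the two steps gives −n₃FE°₃ = −n₁FE°₁ − n₂FE°₂.
E°₃ = (1×+0.75 + 2×-0.43) / 3 = (-0.110) / 3 = -0.037 V.
E° values themselves are not directly additive — weighting by electron count is essential.

-0.037 V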